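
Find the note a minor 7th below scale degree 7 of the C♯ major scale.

Scale degree 7 of C# major is B#.
A minor seventh (10 semitones) below B# lands on the letter C, giving C##.

C##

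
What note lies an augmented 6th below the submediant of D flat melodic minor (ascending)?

The submediant of Db melodic minor (ascending) is Bb.
An augmented sixth (10 semitones) below Bb lands on the letter D, giving Dbb.

Dbb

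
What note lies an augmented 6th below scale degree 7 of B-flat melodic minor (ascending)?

Cb

Scale degree 7 of Bb melodic minor (ascending) is A.
An augmented sixth (10 semitones) below A lands on the letter C, giving Cb.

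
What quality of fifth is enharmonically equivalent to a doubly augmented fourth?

perfect

A doubly augmented fourth spans 7 semitones.
A fifth spanning 7 semitones is perfect (the perfect fifth is 7).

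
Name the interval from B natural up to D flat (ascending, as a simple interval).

diminished third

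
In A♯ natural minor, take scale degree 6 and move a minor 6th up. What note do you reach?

Scale degree 6 of A# natural minor is F#.
A minor sixth (8 semitones) above F# lands on the letter D, giving D.

D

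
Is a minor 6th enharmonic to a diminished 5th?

No

A minor sixth spans 8 semitones; a diminished fifth spans 6.
The spans differ, so they are not enharmonic equivalents.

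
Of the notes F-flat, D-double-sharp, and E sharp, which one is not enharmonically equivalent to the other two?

E#

In 12-tone equal temperament, enharmonic equivalents share a pitch class. Fb is pitch class 4; D## is pitch class 4; E# is pitch class 5.
Fb and D## share pitch class 4, while E# is pitch class 5.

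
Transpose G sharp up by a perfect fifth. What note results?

G up a perfect fifth is D, so the target letter is D.
From G#, a perfect fifth is 7 semitones up: D#.

D#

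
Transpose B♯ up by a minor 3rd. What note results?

A third above B lands on the letter D.
A minor third spans 3 semitones, so B# moves to pitch class 3. On the letter D that is D#.

D#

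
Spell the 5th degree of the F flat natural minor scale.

Degree 5 takes the letter 4 steps above F, which is C.
In natural minor, degree 5 sits 7 semitones above the tonic. Fb + 7 semitones is pitch class 11, spelled on C as Cb.

Cb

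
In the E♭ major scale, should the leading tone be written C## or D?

D

Each scale degree takes a distinct letter name. Degree 7 of a scale on E must use the letter D.
D and C## are enharmonically the same pitch, but only D uses the letter D, so it is the correct spelling here.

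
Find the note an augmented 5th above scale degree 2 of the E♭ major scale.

Scale degree 2 of Eb major is F.
An augmented fifth (8 semitones) above F lands on the letter C, giving C#.

C#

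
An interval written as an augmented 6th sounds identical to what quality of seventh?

An augmented sixth spans 10 semitones.
A seventh spanning 10 semitones is minor (the major seventh is 11).

minor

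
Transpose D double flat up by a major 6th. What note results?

D up a major sixth is B, so the target letter is B.
From Dbb, a major sixth is 9 semitones up: Bbb.

Bbb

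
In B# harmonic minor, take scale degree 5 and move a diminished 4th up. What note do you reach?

Scale degree 5 of B# harmonic minor is F##.
A diminished fourth (4 semitones) above F## lands on the letter B, giving B.

B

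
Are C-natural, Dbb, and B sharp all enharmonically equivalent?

C = pitch class 0 and Dbb = pitch class 0 and B# = pitch class 0 — the same pitch class, so they are enharmonic equivalents.

Yes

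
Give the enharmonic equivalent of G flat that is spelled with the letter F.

F#

Gb is pitch class 6. The letter F alone is pitch class 5.
To reach pitch class 6 from F requires an offset of +1 semitone, i.e. sharp: F#.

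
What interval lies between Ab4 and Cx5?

Counting letters A–B–C gives a third.
Ab→C## = 6 semitones, 2 wider than the major third (4), so doubly augmented.

doubly augmented third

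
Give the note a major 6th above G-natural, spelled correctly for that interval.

G up a major sixth is E, so the target letter is E.
From G, a major sixth is 9 semitones up: E.

E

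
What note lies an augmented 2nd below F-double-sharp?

F down a major second is Eb, so the target letter is E.
From F##, an augmented second is 3 semitones down: E.

E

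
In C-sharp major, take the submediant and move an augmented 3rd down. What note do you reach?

F

The submediant of C# major is A#.
An augmented third (5 semitones) below A# lands on the letter F, giving F.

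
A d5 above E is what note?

Bb

E up a perfect fifth is B, so the target letter is B.
From E, a diminished fifth is 6 semitones up: Bb.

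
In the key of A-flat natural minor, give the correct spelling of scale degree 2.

Bb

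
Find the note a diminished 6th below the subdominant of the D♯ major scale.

The subdominant of D# major is G#.
A diminished sixth (7 semitones) below G# lands on the letter B, giving B##.

B##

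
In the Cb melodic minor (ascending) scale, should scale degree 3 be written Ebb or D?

Each scale degree takes a distinct letter name. Degree 3 of a scale on C must use the letter E.
Ebb and D are enharmonically the same pitch, but only Ebb uses the letter E, so it is the correct spelling here.

Ebb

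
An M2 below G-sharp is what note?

G down a major second is F, so the target letter is F.
From G#, a major second is 2 semitones down: F#.

F#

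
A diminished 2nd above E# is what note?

F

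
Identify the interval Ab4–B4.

augmented second

The letter names run A→B, a span of 1 letter step, so the interval is some kind of second.
Ab to B is 3 semitones. A major second is 2, so 3 makes it augmented.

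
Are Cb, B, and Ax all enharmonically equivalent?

Yes

Cb is pitch class 11; B is pitch class 11; A## is pitch class 11.
All spellings map to pitch class 11, so they are enharmonically equivalent.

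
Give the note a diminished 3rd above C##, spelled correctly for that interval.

E

A third above C lands on the letter E.
A diminished third spans 2 semitones, so C## moves to pitch class 4. On the letter E that is E.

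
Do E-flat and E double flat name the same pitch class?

Two spellings are enharmonically equivalent only if they share a pitch class.
Here Eb → 3, Ebb → 2; 2 ≠ 3, so they are not.

No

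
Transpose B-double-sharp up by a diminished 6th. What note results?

B up a major sixth is G#, so the target letter is G.
From B##, a diminished sixth is 7 semitones up: G#.

G#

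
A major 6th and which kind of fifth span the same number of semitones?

doubly augmented

A major sixth spans 9 semitones.
A fifth spanning 9 semitones is doubly augmented (the perfect fifth is 7).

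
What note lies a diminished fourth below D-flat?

A

A fourth below D lands on the letter A.
A diminished fourth spans 4 semitones, so Db moves to pitch class 9. On the letter A that is A.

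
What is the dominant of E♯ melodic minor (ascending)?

B#

The E# melodic minor (ascending) scale runs E# F## G# A# B# C## D##.
Degree 5 is B#.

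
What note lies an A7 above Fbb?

Eb

F up a major seventh is E, so the target letter is E.
From Fbb, an augmented seventh is 12 semitones up: Eb.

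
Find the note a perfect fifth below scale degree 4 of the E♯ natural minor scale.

Scale degree 4 of E# natural minor is A#.
A perfect fifth (7 semitones) below A# lands on the letter D, giving D#.

D#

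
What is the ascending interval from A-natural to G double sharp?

augmented seventh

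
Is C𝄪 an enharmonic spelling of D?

C## is pitch class 2; D is pitch class 2.
All spellings map to pitch class 2, so they are enharmonically equivalent.

Yes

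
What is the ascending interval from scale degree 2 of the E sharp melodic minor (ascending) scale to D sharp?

Scale degree 2 of E# melodic minor (ascending) is F##.
F## up to D#: letters F→D make it a sixth; 8 semitones makes it minor.

minor sixth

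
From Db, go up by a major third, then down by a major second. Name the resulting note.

A major third up from Db is F (letter F, 4 semitones up).
A major second down from F is Eb (letter E, 2 semitones down).

Eb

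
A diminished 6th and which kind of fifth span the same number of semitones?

A diminished sixth spans 7 semitones.
A fifth spanning 7 semitones is perfect (the perfect fifth is 7).

perfect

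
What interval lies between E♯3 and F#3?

minor second

Counting letters E–F gives a second.
E#→F# = 1 semitone, 1 narrower than the major second (2), so minor.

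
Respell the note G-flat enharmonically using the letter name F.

Plain F sits 1 semitone below Gb, so on the letter F the same pitch needs a sharp: F#.

F#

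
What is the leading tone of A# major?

G##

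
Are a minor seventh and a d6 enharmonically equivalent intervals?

A minor seventh spans 10 semitones; a diminished sixth spans 7.
The spans differ, so they are not enharmonic equivalents.

No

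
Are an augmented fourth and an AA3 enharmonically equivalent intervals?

Yes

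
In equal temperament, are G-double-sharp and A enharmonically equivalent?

Yes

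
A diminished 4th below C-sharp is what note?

A fourth below C lands on the letter G.
A diminished fourth spans 4 semitones, so C# moves to pitch class 9. On the letter G that is G##.

G##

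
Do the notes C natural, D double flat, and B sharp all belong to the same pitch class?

Yes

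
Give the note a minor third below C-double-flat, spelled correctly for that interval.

Abb

C down a major third is Ab, so the target letter is A.
From Cbb, a minor third is 3 semitones down: Abb.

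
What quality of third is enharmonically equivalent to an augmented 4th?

doubly augmented

An augmented fourth spans 6 semitones.
A third spanning 6 semitones is doubly augmented (the major third is 4).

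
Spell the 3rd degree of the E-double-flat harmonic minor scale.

The Ebb harmonic minor scale runs Ebb Fb Gbb Abb Bbb Cbb Db.
Degree 3 is Gbb.

Gbb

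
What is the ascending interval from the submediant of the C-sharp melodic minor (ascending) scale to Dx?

augmented fourth

The submediant of C# melodic minor (ascending) is A#.
A# up to D##: letters A→D make it a fourth; 6 semitones makes it augmented.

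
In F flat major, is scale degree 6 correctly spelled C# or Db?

Db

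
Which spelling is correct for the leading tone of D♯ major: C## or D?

C##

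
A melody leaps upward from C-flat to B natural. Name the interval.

The letter names run C→B, a span of 6 letter steps, so the interval is some kind of seventh.
Cb to B is 12 semitones. A major seventh is 11, so 12 makes it augmented.

augmented seventh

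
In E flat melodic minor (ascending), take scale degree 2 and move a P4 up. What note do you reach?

Scale degree 2 of Eb melodic minor (ascending) is F.
A perfect fourth (5 semitones) above F lands on the letter B, giving Bb.

Bb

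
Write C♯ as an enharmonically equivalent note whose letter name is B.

C# is pitch class 1. The letter B alone is pitch class 11.
To reach pitch class 1 from B requires an offset of +2 semitones, i.e. double sharp: B##.

B##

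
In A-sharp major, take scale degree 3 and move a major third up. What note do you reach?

Scale degree 3 of A# major is C##.
A major third (4 semitones) above C## lands on the letter E, giving E##.

E##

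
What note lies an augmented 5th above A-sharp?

E##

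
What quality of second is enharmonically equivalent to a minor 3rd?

A minor third spans 3 semitones.
A second spanning 3 semitones is augmented (the major second is 2).

augmented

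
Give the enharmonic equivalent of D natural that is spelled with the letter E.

Ebb

Plain E sits 2 semitones above D, so on the letter E the same pitch needs a double flat: Ebb.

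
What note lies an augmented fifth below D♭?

D down a perfect fifth is G, so the target letter is G.
From Db, an augmented fifth is 8 semitones down: Gbb.

Gbb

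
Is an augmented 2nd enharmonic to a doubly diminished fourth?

An augmented second spans 3 semitones; a doubly diminished fourth spans 3.
They are enharmonically equivalent.

Yes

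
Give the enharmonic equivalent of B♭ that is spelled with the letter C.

Cbb

Plain C sits 2 semitones above Bb, so on the letter C the same pitch needs a double flat: Cbb.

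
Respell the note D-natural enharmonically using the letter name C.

Plain C sits 2 semitones below D, so on the letter C the same pitch needs a double sharp: C##.

C##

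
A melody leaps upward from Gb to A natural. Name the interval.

The letter names run G→A, a span of 1 letter step, so the interval is some kind of second.
Gb to A is 3 semitones. A major second is 2, so 3 makes it augmented.

augmented second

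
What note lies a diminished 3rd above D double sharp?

F#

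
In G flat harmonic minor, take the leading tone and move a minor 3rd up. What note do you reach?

Ab

The leading tone of Gb harmonic minor is F.
A minor third (3 semitones) above F lands on the letter A, giving Ab.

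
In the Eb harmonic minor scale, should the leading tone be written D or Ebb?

D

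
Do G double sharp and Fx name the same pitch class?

No

Two spellings are enharmonically equivalent only if they share a pitch class.
Here G## → 9, F## → 7; 7 ≠ 9, so they are not.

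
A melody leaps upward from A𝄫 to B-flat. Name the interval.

The letter names run A→B, a span of 1 letter step, so the interval is some kind of second.
Abb to Bb is 3 semitones. A major second is 2, so 3 makes it augmented.

augmented second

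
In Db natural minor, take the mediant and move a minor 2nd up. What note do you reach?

Gbb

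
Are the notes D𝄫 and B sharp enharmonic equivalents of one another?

Dbb is pitch class 0; B# is pitch class 0.
All spellings map to pitch class 0, so they are enharmonically equivalent.

Yes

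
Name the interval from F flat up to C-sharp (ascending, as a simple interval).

doubly augmented fifth

Counting letters F–G–A–B–C gives a fifth.
Fb→C# = 9 semitones, 2 wider than the perfect fifth (7), so doubly augmented.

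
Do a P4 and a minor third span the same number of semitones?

No

A perfect fourth spans 5 semitones; a minor third spans 3.
The spans differ, so they are not enharmonic equivalents.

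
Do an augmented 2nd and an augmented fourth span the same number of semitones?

An augmented second spans 3 semitones; an augmented fourth spans 6.
The spans differ, so they are not enharmonic equivalents.

No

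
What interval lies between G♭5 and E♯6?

Counting letters G–A–B–C–D–E gives a sixth.
Gb→E# = 11 semitones, 2 wider than the major sixth (9), so doubly augmented.

doubly augmented sixth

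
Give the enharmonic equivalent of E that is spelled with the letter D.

E is pitch class 4. The letter D alone is pitch class 2.
To reach pitch class 4 from D requires an offset of +2 semitones, i.e. double sharp: D##.

D##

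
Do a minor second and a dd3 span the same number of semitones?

A minor second spans 1 semitone; a doubly diminished third spans 1.
They are enharmonically equivalent.

Yes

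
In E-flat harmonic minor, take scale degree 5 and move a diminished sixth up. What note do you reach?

Scale degree 5 of Eb harmonic minor is Bb.
A diminished sixth (7 semitones) above Bb lands on the letter G, giving Gbb.

Gbb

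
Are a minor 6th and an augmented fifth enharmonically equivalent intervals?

Yes

A minor sixth spans 8 semitones; an augmented fifth spans 8.
They are enharmonically equivalent.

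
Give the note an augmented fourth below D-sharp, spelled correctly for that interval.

A

D down a perfect fourth is A, so the target letter is A.
From D#, an augmented fourth is 6 semitones down: A.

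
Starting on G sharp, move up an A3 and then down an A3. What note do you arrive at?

An augmented third up from G# is B## (letter B, 5 semitones up).
An augmented third down from B## is G# (letter G, 5 semitones down).

G#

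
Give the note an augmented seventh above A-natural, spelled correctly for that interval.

A seventh above A lands on the letter G.
An augmented seventh spans 12 semitones, so A moves to pitch class 9. On the letter G that is G##.

G##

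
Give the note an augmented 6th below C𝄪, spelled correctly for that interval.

E

A sixth below C lands on the letter E.
An augmented sixth spans 10 semitones, so C## moves to pitch class 4. On the letter E that is E.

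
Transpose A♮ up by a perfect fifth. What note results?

E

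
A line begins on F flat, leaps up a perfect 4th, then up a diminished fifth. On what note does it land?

Fbb

A perfect fourth up from Fb is Bbb (letter B, 5 semitones up).
A diminished fifth up from Bbb is Fbb (letter F, 6 semitones up).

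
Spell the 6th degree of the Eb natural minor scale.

Cb

The Eb natural minor scale runs Eb F Gb Ab Bb Cb Db.
Degree 6 is Cb.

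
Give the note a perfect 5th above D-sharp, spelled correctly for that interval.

A#

D up a perfect fifth is A, so the target letter is A.
From D#, a perfect fifth is 7 semitones up: A#.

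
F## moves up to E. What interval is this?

Counting letters F–G–A–B–C–D–E gives a seventh.
F##→E = 9 semitones, 2 narrower than the major seventh (11), so diminished.

diminished seventh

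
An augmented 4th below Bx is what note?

F##

A fourth below B lands on the letter F.
An augmented fourth spans 6 semitones, so B## moves to pitch class 7. On the letter F that is F##.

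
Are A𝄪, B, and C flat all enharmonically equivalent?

A## is pitch class 11; B is pitch class 11; Cb is pitch class 11.
All spellings map to pitch class 11, so they are enharmonically equivalent.

Yes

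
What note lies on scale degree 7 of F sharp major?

E#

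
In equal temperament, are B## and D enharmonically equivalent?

B## is pitch class 1; D is pitch class 2.
The pitch classes differ (1 vs. 2), so they are not enharmonic equivalents.

No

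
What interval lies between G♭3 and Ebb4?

The letter names run G→E, a span of 5 letter steps, so the interval is some kind of sixth.
Gb to Ebb is 8 semitones. A major sixth is 9, so 8 makes it minor.

minor sixth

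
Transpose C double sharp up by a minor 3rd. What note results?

C up a major third is E, so the target letter is E.
From C##, a minor third is 3 semitones up: E#.

E#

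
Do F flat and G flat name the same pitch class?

No

Two spellings are enharmonically equivalent only if they share a pitch class.
Here Fb → 4, Gb → 6; 4 ≠ 6, so they are not.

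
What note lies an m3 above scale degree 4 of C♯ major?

A

Scale degree 4 of C# major is F#.
A minor third (3 semitones) above F# lands on the letter A, giving A.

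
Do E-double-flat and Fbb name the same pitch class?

No

Two spellings are enharmonically equivalent only if they share a pitch class.
Here Ebb → 2, Fbb → 3; 2 ≠ 3, so they are not.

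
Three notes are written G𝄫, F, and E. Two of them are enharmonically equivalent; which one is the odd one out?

In 12-tone equal temperament, enharmonic equivalents share a pitch class. Gbb is pitch class 5; F is pitch class 5; E is pitch class 4.
Gbb and F share pitch class 5, while E is pitch class 4.

E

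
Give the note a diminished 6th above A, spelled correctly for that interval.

Fb

A sixth above A lands on the letter F.
A diminished sixth spans 7 semitones, so A moves to pitch class 4. On the letter F that is Fb.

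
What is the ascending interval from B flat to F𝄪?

doubly augmented fifth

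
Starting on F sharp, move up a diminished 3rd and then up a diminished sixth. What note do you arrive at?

Fbb

A diminished third up from F# is Ab (letter A, 2 semitones up).
A diminished sixth up from Ab is Fbb (letter F, 7 semitones up).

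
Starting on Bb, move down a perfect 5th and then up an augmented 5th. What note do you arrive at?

B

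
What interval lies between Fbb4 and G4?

The letter names run F→G, a span of 1 letter step, so the interval is some kind of second.
Fbb to G is 4 semitones. A major second is 2, so 4 makes it doubly augmented.

doubly augmented second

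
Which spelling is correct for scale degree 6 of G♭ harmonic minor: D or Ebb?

Ebb

Each scale degree takes a distinct letter name. Degree 6 of a scale on G must use the letter E.
Ebb and D are enharmonically the same pitch, but only Ebb uses the letter E, so it is the correct spelling here.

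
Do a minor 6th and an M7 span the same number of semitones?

No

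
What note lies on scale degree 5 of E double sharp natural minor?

B##

Degree 5 takes the letter 4 steps above E, which is B.
In natural minor, degree 5 sits 7 semitones above the tonic. E## + 7 semitones is pitch class 1, spelled on B as B##.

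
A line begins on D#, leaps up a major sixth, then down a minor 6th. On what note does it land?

A major sixth up from D# is B# (letter B, 9 semitones up).
A minor sixth down from B# is D## (letter D, 8 semitones down).

D##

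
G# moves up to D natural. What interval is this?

The letter names run G→D, a span of 4 letter steps, so the interval is some kind of fifth.
G# to D is 6 semitones. A perfect fifth is 7, so 6 makes it diminished.

diminished fifth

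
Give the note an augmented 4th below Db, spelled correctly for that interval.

A fourth below D lands on the letter A.
An augmented fourth spans 6 semitones, so Db moves to pitch class 7. On the letter A that is Abb.

Abb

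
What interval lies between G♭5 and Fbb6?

The letter names run G→F, a span of 6 letter steps, so the interval is some kind of seventh.
Gb to Fbb is 9 semitones. A major seventh is 11, so 9 makes it diminished.

diminished seventh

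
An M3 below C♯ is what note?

A third below C lands on the letter A.
A major third spans 4 semitones, so C# moves to pitch class 9. On the letter A that is A.

A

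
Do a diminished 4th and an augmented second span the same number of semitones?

No

A diminished fourth spans 4 semitones; an augmented second spans 3.
The spans differ, so they are not enharmonic equivalents.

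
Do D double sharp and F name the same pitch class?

No

D## is pitch class 4; F is pitch class 5.
The pitch classes differ (4 vs. 5), so they are not enharmonic equivalents.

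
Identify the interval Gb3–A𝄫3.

minor second

The letter names run G→A, a span of 1 letter step, so the interval is some kind of second.
Gb to Abb is 1 semitone. A major second is 2, so 1 makes it minor.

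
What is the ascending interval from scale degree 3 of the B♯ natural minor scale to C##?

major seventh

Scale degree 3 of B# natural minor is D#.
D# up to C##: letters D→C make it a seventh; 11 semitones makes it major.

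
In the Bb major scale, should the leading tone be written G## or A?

Each scale degree takes a distinct letter name. Degree 7 of a scale on B must use the letter A.
A and G## are enharmonically the same pitch, but only A uses the letter A, so it is the correct spelling here.

A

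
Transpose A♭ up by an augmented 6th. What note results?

F#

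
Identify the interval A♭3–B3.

augmented second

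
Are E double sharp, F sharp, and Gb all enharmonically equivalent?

Yes

E## = pitch class 6 and F# = pitch class 6 and Gb = pitch class 6 — the same pitch class, so they are enharmonic equivalents.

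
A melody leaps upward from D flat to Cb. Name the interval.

minor seventh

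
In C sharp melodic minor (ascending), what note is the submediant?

A#

Degree 6 takes the letter 5 steps above C, which is A.
In melodic minor (ascending), degree 6 sits 9 semitones above the tonic. C# + 9 semitones is pitch class 10, spelled on A as A#.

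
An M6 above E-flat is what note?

A sixth above E lands on the letter C.
A major sixth spans 9 semitones, so Eb moves to pitch class 0. On the letter C that is C.

C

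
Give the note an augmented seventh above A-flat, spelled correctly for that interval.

A seventh above A lands on the letter G.
An augmented seventh spans 12 semitones, so Ab moves to pitch class 8. On the letter G that is G#.

G#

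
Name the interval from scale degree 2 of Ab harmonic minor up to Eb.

perfect fourth

Scale degree 2 of Ab harmonic minor is Bb.
Bb up to Eb: letters B→E make it a fourth; 5 semitones makes it perfect.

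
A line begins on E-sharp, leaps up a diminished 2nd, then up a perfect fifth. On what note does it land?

C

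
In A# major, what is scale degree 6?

F##

The A# major scale runs A# B# C## D# E# F## G##.
Degree 6 is F##.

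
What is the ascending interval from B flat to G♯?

Counting letters B–C–D–E–F–G gives a sixth.
Bb→G# = 10 semitones, 1 wider than the major sixth (9), so augmented.

augmented sixth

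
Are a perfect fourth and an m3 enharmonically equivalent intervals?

A perfect fourth spans 5 semitones; a minor third spans 3.
The spans differ, so they are not enharmonic equivalents.

No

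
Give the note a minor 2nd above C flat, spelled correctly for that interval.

A second above C lands on the letter D.
A minor second spans 1 semitone, so Cb moves to pitch class 0. On the letter D that is Dbb.

Dbb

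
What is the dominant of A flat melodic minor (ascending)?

Degree 5 takes the letter 4 steps above A, which is E.
In melodic minor (ascending), degree 5 sits 7 semitones above the tonic. Ab + 7 semitones is pitch class 3, spelled on E as Eb.

Eb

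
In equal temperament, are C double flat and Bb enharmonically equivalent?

Yes

Cbb = pitch class 10 and Bb = pitch class 10 — the same pitch class, so they are enharmonic equivalents.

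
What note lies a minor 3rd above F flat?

F up a major third is A, so the target letter is A.
From Fb, a minor third is 3 semitones up: Abb.

Abb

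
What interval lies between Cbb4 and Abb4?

Counting letters C–D–E–F–G–A gives a sixth.
Cbb→Abb = 9 semitones, exactly the major sixth.

major sixth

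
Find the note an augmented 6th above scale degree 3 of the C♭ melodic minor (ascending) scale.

C

Scale degree 3 of Cb melodic minor (ascending) is Ebb.
An augmented sixth (10 semitones) above Ebb lands on the letter C, giving C.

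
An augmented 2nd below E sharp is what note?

A second below E lands on the letter D.
An augmented second spans 3 semitones, so E# moves to pitch class 2. On the letter D that is D.

D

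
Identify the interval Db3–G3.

The letter names run D→G, a span of 3 letter steps, so the interval is some kind of fourth.
Db to G is 6 semitones. A perfect fourth is 5, so 6 makes it augmented.

augmented fourth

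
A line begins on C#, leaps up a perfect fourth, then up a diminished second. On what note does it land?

A perfect fourth up from C# is F# (letter F, 5 semitones up).
A diminished second up from F# is Gb (letter G, 0 semitones up).

Gb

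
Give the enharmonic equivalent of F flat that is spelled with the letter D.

Plain D sits 2 semitones below Fb, so on the letter D the same pitch needs a double sharp: D##.

D##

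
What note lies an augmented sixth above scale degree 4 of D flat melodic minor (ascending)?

E

Scale degree 4 of Db melodic minor (ascending) is Gb.
An augmented sixth (10 semitones) above Gb lands on the letter E, giving E.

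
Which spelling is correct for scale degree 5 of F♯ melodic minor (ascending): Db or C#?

Each scale degree takes a distinct letter name. Degree 5 of a scale on F must use the letter C.
C# and Db are enharmonically the same pitch, but only C# uses the letter C, so it is the correct spelling here.

C#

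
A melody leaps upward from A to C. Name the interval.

minor third

The letter names run A→C, a span of 2 letter steps, so the interval is some kind of third.
A to C is 3 semitones. A major third is 4, so 3 makes it minor.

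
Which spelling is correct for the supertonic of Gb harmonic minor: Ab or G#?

Ab

Each scale degree takes a distinct letter name. Degree 2 of a scale on G must use the letter A.
Ab and G# are enharmonically the same pitch, but only Ab uses the letter A, so it is the correct spelling here.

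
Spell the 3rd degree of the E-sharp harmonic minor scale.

G#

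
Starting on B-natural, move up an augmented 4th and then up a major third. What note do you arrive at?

G##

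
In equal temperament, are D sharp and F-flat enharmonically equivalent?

No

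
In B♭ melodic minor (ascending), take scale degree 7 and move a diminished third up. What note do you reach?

Scale degree 7 of Bb melodic minor (ascending) is A.
A diminished third (2 semitones) above A lands on the letter C, giving Cb.

Cb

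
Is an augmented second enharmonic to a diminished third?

An augmented second spans 3 semitones; a diminished third spans 2.
The spans differ, so they are not enharmonic equivalents.

No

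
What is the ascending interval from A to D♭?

diminished fourth

Counting letters A–B–C–D gives a fourth.
A→Db = 4 semitones, 1 narrower than the perfect fourth (5), so diminished.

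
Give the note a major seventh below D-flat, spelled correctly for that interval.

Ebb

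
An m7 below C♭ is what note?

Db

A seventh below C lands on the letter D.
A minor seventh spans 10 semitones, so Cb moves to pitch class 1. On the letter D that is Db.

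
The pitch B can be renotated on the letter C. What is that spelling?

Cb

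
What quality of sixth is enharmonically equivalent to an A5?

An augmented fifth spans 8 semitones.
A sixth spanning 8 semitones is minor (the major sixth is 9).

minor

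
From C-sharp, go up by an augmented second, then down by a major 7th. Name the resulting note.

An augmented second up from C# is D## (letter D, 3 semitones up).
A major seventh down from D## is E# (letter E, 11 semitones down).

E#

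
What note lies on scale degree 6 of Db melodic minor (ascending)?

Degree 6 takes the letter 5 steps above D, which is B.
In melodic minor (ascending), degree 6 sits 9 semitones above the tonic. Db + 9 semitones is pitch class 10, spelled on B as Bb.

Bb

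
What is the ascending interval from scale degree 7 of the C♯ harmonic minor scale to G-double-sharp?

major sixth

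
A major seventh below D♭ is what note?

D down a major seventh is Eb, so the target letter is E.
From Db, a major seventh is 11 semitones down: Ebb.

Ebb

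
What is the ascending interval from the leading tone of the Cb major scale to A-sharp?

The leading tone of Cb major is Bb.
Bb up to A#: letters B→A make it a seventh; 12 semitones makes it augmented.

augmented seventh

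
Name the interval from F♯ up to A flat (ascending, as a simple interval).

The letter names run F→A, a span of 2 letter steps, so the interval is some kind of third.
F# to Ab is 2 semitones. A major third is 4, so 2 makes it diminished.

diminished third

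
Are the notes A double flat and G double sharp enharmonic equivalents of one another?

Two spellings are enharmonically equivalent only if they share a pitch class.
Here Abb → 7, G## → 9; 7 ≠ 9, so they are not.

No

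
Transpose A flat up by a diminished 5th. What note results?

Ebb

A fifth above A lands on the letter E.
A diminished fifth spans 6 semitones, so Ab moves to pitch class 2. On the letter E that is Ebb.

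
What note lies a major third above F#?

A#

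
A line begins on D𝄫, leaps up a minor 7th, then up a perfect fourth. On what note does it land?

A minor seventh up from Dbb is Cbb (letter C, 10 semitones up).
A perfect fourth up from Cbb is Fbb (letter F, 5 semitones up).

Fbb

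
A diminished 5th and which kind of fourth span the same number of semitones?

A diminished fifth spans 6 semitones.
A fourth spanning 6 semitones is augmented (the perfect fourth is 5).

augmented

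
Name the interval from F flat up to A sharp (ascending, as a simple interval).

Counting letters F–G–A gives a third.
Fb→A# = 6 semitones, 2 wider than the major third (4), so doubly augmented.

doubly augmented third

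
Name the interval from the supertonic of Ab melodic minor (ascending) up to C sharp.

The supertonic of Ab melodic minor (ascending) is Bb.
Bb up to C#: letters B→C make it a second; 3 semitones makes it augmented.

augmented second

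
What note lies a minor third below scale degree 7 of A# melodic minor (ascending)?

E##

Scale degree 7 of A# melodic minor (ascending) is G##.
A minor third (3 semitones) below G## lands on the letter E, giving E##.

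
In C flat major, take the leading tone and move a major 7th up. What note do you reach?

A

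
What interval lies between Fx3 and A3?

Counting letters F–G–A gives a third.
F##→A = 2 semitones, 2 narrower than the major third (4), so diminished.

diminished third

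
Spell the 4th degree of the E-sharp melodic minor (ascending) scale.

A#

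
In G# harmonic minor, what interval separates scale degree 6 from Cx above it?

Scale degree 6 of G# harmonic minor is E.
E up to C##: letters E→C make it a sixth; 10 semitones makes it augmented.

augmented sixth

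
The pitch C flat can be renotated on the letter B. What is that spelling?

Cb is pitch class 11. The letter B alone is pitch class 11.
Pitch class 11 on B needs no accidental: B.

B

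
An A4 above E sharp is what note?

A##

A fourth above E lands on the letter A.
An augmented fourth spans 6 semitones, so E# moves to pitch class 11. On the letter A that is A##.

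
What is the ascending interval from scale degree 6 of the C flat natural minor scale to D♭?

Scale degree 6 of Cb natural minor is Abb.
Abb up to Db: letters A→D make it a fourth; 6 semitones makes it augmented.

augmented fourth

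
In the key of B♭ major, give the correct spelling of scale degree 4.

Degree 4 takes the letter 3 steps above B, which is E.
In major, degree 4 sits 5 semitones above the tonic. Bb + 5 semitones is pitch class 3, spelled on E as Eb.

Eb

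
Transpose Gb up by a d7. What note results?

Fbb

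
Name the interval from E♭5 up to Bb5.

Counting letters E–F–G–A–B gives a fifth.
Eb→Bb = 7 semitones, exactly the perfect fifth.

perfect fifth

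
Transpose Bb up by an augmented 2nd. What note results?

A second above B lands on the letter C.
An augmented second spans 3 semitones, so Bb moves to pitch class 1. On the letter C that is C#.

C#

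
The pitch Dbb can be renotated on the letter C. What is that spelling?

C

Plain C sits at the same pitch as Dbb, so on the letter C the same pitch needs a natural: C.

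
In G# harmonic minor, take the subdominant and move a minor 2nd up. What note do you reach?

D

The subdominant of G# harmonic minor is C#.
A minor second (1 semitone) above C# lands on the letter D, giving D.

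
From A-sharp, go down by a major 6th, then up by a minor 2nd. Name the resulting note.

D

A major sixth down from A# is C# (letter C, 9 semitones down).
A minor second up from C# is D (letter D, 1 semitone up).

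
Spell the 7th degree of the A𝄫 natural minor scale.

Gbb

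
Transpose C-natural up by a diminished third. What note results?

A third above C lands on the letter E.
A diminished third spans 2 semitones, so C moves to pitch class 2. On the letter E that is Ebb.

Ebb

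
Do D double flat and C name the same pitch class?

Dbb is pitch class 0; C is pitch class 0.
All spellings map to pitch class 0, so they are enharmonically equivalent.

Yes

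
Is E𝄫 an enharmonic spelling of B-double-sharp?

No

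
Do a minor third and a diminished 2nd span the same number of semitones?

A minor third spans 3 semitones; a diminished second spans 0.
The spans differ, so they are not enharmonic equivalents.

No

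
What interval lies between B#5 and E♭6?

doubly diminished fourth

The letter names run B→E, a span of 3 letter steps, so the interval is some kind of fourth.
B# to Eb is 3 semitones. A perfect fourth is 5, so 3 makes it doubly diminished.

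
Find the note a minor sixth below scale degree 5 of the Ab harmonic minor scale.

Scale degree 5 of Ab harmonic minor is Eb.
A minor sixth (8 semitones) below Eb lands on the letter G, giving G.

G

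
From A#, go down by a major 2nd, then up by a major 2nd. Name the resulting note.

A major second down from A# is G# (letter G, 2 semitones down).
A major second up from G# is A# (letter A, 2 semitones up).

A#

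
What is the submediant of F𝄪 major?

The F## major scale runs F## G## A## B# C## D## E##.
Degree 6 is D##.

D##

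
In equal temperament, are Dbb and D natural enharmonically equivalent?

Dbb is pitch class 0; D is pitch class 2.
The pitch classes differ (0 vs. 2), so they are not enharmonic equivalents.

No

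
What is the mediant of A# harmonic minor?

C#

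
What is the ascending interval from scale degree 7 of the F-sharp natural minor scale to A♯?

Scale degree 7 of F# natural minor is E.
E up to A#: letters E→A make it a fourth; 6 semitones makes it augmented.

augmented fourth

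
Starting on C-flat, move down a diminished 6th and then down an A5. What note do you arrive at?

A diminished sixth down from Cb is E (letter E, 7 semitones down).
An augmented fifth down from E is Ab (letter A, 8 semitones down).

Ab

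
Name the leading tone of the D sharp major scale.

The D# major scale runs D# E# F## G# A# B# C##.
Degree 7 is C##.

C##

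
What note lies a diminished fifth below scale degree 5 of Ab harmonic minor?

Scale degree 5 of Ab harmonic minor is Eb.
A diminished fifth (6 semitones) below Eb lands on the letter A, giving A.

A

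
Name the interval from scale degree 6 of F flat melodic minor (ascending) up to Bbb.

Scale degree 6 of Fb melodic minor (ascending) is Db.
Db up to Bbb: letters D→B make it a sixth; 8 semitones makes it minor.

minor sixth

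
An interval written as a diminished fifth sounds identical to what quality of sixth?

doubly diminished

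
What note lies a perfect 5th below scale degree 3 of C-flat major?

Scale degree 3 of Cb major is Eb.
A perfect fifth (7 semitones) below Eb lands on the letter A, giving Ab.

Ab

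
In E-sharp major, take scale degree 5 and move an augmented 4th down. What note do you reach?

F#

Scale degree 5 of E# major is B#.
An augmented fourth (6 semitones) below B# lands on the letter F, giving F#.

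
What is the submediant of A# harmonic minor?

F#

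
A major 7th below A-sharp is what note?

A seventh below A lands on the letter B.
A major seventh spans 11 semitones, so A# moves to pitch class 11. On the letter B that is B.

B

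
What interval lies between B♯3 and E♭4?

Counting letters B–C–D–E gives a fourth.
B#→Eb = 3 semitones, 2 narrower than the perfect fourth (5), so doubly diminished.

doubly diminished fourth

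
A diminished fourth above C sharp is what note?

C up a perfect fourth is F, so the target letter is F.
From C#, a diminished fourth is 4 semitones up: F.

F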